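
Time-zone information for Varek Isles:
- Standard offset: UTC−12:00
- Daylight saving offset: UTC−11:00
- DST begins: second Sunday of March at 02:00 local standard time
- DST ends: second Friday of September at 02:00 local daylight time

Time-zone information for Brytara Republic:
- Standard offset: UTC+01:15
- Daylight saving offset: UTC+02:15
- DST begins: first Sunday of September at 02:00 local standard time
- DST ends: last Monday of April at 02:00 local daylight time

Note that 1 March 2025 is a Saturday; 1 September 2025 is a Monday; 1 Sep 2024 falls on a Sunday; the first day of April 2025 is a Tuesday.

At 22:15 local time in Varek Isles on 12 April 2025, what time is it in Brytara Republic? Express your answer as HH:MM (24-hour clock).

11:30

1 March 2025 is a Saturday, so the first Sunday is March 2 and the second is March 9.
1 September 2025 is a Monday, so the first Friday is September 5 and the second is September 12.
12 April 2025 falls between 9 March and 12 September, so daylight saving is in effect and Varek Isles is at UTC−11:00.
22:15 Varek Isles + 11h = 09:15 UTC (rolling into the next day, 13 April 2025).
1 September 2024 is a Sunday, so the first Sunday is September 1.
1 April 2025 is a Tuesday, so Mondays fall on 7, 14, 21, 28; the last is April 28.
At the standard offset (UTC+01:15), 09:15 UTC + 1h15m = 10:30 Brytara Republic standard time.
The standard-time date in Brytara Republic, 13 April 2025, lies within the daylight-saving period (1 September 2024 – 28 April 2025), so Brytara Republic is on daylight time, UTC+02:15.
09:15 UTC + 2h15m = 11:30 Brytara Republic.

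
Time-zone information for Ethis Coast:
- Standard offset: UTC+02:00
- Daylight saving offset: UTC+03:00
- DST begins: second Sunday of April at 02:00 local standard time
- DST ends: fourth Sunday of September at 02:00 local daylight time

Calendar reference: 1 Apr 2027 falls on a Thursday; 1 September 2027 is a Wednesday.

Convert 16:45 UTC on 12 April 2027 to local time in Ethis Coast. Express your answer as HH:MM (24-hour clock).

1 April 2027 is a Thursday, so the first Sunday is April 4 and the second is April 11.
1 September 2027 is a Wednesday, so the first Sunday is September 5 and the fourth is September 26.
At the standard offset (UTC+02:00), 16:45 UTC + 2h = 18:45 Ethis Coast standard time.
The standard-time date in Ethis Coast, 12 April 2027, lies within the daylight-saving period (11 April – 26 September), so Ethis Coast is on daylight time, UTC+03:00.
16:45 UTC + 3h = 19:45 local.

19:45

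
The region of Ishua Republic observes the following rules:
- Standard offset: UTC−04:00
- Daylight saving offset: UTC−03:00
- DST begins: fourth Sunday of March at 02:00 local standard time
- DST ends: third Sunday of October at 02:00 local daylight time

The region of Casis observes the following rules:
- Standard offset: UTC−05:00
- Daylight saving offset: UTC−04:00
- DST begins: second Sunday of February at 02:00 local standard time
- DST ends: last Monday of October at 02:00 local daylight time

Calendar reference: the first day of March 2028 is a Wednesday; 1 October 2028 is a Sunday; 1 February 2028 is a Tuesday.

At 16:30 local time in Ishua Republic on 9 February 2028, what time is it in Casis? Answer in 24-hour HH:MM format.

1 March 2028 is a Wednesday, so the first Sunday is March 5 and the fourth is March 26.
1 October 2028 is a Sunday, so the first Sunday is October 1 and the third is October 15.
9 February 2028 is outside the daylight-saving period (26 March – 15 October), so Ishua Republic is on standard time, UTC−04:00.
16:30 Ishua Republic + 4h = 20:30 UTC.
1 February 2028 is a Tuesday, so the first Sunday is February 6 and the second is February 13.
1 October 2028 is a Sunday, so Mondays fall on 2, 9, 16, 23, 30; the last is October 30.
At the standard offset (UTC−05:00), 20:30 UTC − 5h = 15:30 Casis standard time.
The standard-time date in Casis, 9 February 2028, is outside the daylight-saving period (13 February – 30 October), so Casis is on standard time, UTC−05:00.
20:30 UTC − 5h = 15:30 Casis.

15:30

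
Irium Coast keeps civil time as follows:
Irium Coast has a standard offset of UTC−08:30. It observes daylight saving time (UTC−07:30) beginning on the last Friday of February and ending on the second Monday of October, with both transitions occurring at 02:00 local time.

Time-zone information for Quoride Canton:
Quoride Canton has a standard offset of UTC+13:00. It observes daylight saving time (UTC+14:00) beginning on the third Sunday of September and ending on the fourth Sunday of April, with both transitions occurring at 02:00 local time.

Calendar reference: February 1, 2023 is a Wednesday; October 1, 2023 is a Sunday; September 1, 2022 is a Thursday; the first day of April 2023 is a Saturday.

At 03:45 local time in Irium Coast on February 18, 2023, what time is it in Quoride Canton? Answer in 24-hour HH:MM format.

02:15

1 February 2023 is a Wednesday, so Fridays fall on 3, 10, 17, 24; the last is February 24.
1 October 2023 is a Sunday, so the first Monday is October 2 and the second is October 9.
February 18, 2023 does not fall between 24 February and 9 October, so daylight saving is not in effect and Irium Coast is at UTC−08:30.
03:45 Irium Coast + 8h30m = 12:15 UTC.
1 September 2022 is a Thursday, so the first Sunday is September 4 and the third is September 18.
1 April 2023 is a Saturday, so the first Sunday is April 2 and the fourth is April 23.
At the standard offset (UTC+13:00), 12:15 UTC + 13h = 01:15 Quoride Canton standard time (rolling into the next day, 19 February 2023).
The standard-time date in Quoride Canton, February 19, 2023, falls between 18 September 2022 and 23 April 2023, so daylight saving is in effect and Quoride Canton is at UTC+14:00.
12:15 UTC + 14h = 02:15 Quoride Canton (rolling into the next day, 19 February 2023).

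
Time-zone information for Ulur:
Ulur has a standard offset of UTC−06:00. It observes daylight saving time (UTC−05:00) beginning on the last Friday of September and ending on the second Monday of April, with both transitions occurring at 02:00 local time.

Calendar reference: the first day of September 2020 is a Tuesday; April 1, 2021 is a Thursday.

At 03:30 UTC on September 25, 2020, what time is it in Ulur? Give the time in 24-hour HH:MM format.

21:30

1 September 2020 is a Tuesday, so Fridays fall on 4, 11, 18, 25; the last is September 25.
1 April 2021 is a Thursday, so the first Monday is April 5 and the second is April 12.
At the standard offset (UTC−06:00), 03:30 UTC − 6h = 21:30 Ulur standard time (rolling into the previous day, 24 September 2020).
Daylight saving runs 25 September 2020 – 12 April 2021; the standard-time date in Ulur, September 24, 2020, is outside that window, so Ulur is on standard time at UTC−06:00.
03:30 UTC − 6h = 21:30 local (rolling into the previous day, 24 September 2020).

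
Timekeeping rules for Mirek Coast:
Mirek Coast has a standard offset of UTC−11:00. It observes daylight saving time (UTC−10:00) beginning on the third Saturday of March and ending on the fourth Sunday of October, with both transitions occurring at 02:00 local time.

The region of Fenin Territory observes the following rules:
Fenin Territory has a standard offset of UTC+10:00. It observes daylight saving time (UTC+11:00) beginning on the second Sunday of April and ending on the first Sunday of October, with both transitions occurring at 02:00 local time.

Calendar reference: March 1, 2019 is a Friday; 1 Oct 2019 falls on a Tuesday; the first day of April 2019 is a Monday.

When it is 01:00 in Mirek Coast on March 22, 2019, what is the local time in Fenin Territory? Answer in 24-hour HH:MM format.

21:00

1 March 2019 is a Friday, so the first Saturday is March 2 and the third is March 16.
1 October 2019 is a Tuesday, so the first Sunday is October 6 and the fourth is October 27.
Daylight saving runs 16 March – 27 October; March 22, 2019 is inside that window, so Mirek Coast is at UTC−10:00.
01:00 Mirek Coast + 10h = 11:00 UTC.
1 April 2019 is a Monday, so the first Sunday is April 7 and the second is April 14.
1 October 2019 is a Tuesday, so the first Sunday is October 6.
At the standard offset (UTC+10:00), 11:00 UTC + 10h = 21:00 Fenin Territory standard time.
The standard-time date in Fenin Territory, March 22, 2019, does not fall between 14 April and 6 October, so daylight saving is not in effect and Fenin Territory is at UTC+10:00.
11:00 UTC + 10h = 21:00 Fenin Territory.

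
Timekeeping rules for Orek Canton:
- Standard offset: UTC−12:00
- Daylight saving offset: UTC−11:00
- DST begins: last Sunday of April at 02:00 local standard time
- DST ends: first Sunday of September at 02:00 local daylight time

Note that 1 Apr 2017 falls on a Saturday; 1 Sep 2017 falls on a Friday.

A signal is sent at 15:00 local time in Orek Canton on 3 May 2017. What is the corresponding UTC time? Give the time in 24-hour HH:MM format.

02:00

1 April 2017 is a Saturday, so Sundays fall on 2, 9, 16, 23, 30; the last is April 30.
1 September 2017 is a Friday, so the first Sunday is September 3.
3 May 2017 lies within the daylight-saving period (30 April – 3 September), so Orek Canton is on daylight time, UTC−11:00.
15:00 local + 11h = 02:00 UTC (rolling into the next day, 4 May 2017).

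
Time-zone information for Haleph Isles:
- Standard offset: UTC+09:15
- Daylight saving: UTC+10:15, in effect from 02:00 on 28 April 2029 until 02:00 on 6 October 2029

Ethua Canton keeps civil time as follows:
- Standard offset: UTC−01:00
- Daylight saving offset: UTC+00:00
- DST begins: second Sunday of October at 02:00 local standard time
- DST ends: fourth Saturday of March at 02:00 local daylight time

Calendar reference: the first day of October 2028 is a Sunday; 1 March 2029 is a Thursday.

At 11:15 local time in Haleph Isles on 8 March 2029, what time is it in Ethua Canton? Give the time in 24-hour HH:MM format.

8 March 2029 does not fall between 28 April and 6 October, so daylight saving is not in effect and Haleph Isles is at UTC+09:15.
11:15 Haleph Isles − 9h15m = 02:00 UTC.
1 October 2028 is a Sunday, so the first Sunday is October 1 and the second is October 8.
1 March 2029 is a Thursday, so the first Saturday is March 3 and the fourth is March 24.
At the standard offset (UTC−01:00), 02:00 UTC − 1h = 01:00 Ethua Canton standard time.
The standard-time date in Ethua Canton, 8 March 2029, falls between 8 October 2028 and 24 March 2029, so daylight saving is in effect and Ethua Canton is at UTC+00:00.
02:00 UTC + 0h = 02:00 Ethua Canton.

02:00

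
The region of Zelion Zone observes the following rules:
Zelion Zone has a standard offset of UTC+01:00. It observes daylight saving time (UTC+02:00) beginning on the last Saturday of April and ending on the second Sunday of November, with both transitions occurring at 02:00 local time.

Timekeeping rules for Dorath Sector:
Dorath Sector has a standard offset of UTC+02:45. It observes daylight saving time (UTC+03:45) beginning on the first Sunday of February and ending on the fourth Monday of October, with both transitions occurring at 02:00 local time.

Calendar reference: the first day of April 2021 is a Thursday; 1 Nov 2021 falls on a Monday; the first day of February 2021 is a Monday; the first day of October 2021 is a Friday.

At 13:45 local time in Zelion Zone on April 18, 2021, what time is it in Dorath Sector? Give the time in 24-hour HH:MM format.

16:30

1 April 2021 is a Thursday, so Saturdays fall on 3, 10, 17, 24; the last is April 24.
1 November 2021 is a Monday, so the first Sunday is November 7 and the second is November 14.
April 18, 2021 does not fall between 24 April and 14 November, so daylight saving is not in effect and Zelion Zone is at UTC+01:00.
13:45 Zelion Zone − 1h = 12:45 UTC.
1 February 2021 is a Monday, so the first Sunday is February 7.
1 October 2021 is a Friday, so the first Monday is October 4 and the fourth is October 25.
At the standard offset (UTC+02:45), 12:45 UTC + 2h45m = 15:30 Dorath Sector standard time.
The standard-time date in Dorath Sector, April 18, 2021, falls between 7 February and 25 October, so daylight saving is in effect and Dorath Sector is at UTC+03:45.
12:45 UTC + 3h45m = 16:30 Dorath Sector.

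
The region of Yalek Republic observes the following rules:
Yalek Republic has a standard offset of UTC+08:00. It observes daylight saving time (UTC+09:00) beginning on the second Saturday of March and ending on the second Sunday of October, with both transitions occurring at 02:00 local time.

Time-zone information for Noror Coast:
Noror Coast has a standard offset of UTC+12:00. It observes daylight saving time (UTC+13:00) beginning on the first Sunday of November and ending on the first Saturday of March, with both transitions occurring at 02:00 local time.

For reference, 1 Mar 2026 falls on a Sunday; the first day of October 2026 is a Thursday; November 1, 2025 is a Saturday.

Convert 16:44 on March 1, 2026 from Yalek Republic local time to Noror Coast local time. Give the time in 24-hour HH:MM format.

21:44

1 March 2026 is a Sunday, so the first Saturday is March 7 and the second is March 14.
1 October 2026 is a Thursday, so the first Sunday is October 4 and the second is October 11.
Daylight saving runs 14 March – 11 October; March 1, 2026 is outside that window, so Yalek Republic is on standard time at UTC+08:00.
16:44 Yalek Republic − 8h = 08:44 UTC.
1 November 2025 is a Saturday, so the first Sunday is November 2.
1 March 2026 is a Sunday, so the first Saturday is March 7.
At the standard offset (UTC+12:00), 08:44 UTC + 12h = 20:44 Noror Coast standard time.
Daylight saving runs 2 November 2025 – 7 March 2026; the standard-time date in Noror Coast, March 1, 2026, is inside that window, so Noror Coast is at UTC+13:00.
08:44 UTC + 13h = 21:44 Noror Coast.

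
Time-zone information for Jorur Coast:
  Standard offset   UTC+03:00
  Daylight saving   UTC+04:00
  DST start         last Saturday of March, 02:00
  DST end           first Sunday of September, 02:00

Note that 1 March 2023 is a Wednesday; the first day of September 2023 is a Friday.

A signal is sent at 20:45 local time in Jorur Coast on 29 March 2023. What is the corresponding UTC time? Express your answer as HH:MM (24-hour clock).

16:45

1 March 2023 is a Wednesday, so Saturdays fall on 4, 11, 18, 25; the last is March 25.
1 September 2023 is a Friday, so the first Sunday is September 3.
29 March 2023 lies within the daylight-saving period (25 March – 3 September), so Jorur Coast is on daylight time, UTC+04:00.
20:45 local − 4h = 16:45 UTC.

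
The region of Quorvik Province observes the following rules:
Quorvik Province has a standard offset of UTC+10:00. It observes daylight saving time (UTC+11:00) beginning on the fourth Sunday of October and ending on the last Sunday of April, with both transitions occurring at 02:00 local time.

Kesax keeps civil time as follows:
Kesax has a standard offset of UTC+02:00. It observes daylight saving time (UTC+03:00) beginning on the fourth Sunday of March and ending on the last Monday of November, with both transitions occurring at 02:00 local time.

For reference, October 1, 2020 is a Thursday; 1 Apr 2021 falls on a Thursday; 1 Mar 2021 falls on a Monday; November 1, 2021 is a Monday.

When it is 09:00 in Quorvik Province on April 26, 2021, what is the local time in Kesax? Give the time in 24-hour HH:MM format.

02:00

1 October 2020 is a Thursday, so the first Sunday is October 4 and the fourth is October 25.
1 April 2021 is a Thursday, so Sundays fall on 4, 11, 18, 25; the last is April 25.
April 26, 2021 is outside the daylight-saving period (25 October 2020 – 25 April 2021), so Quorvik Province is on standard time, UTC+10:00.
09:00 Quorvik Province − 10h = 23:00 UTC (rolling into the previous day, 25 April 2021).
1 March 2021 is a Monday, so the first Sunday is March 7 and the fourth is March 28.
1 November 2021 is a Monday, so Mondays fall on 1, 8, 15, 22, 29; the last is November 29.
At the standard offset (UTC+02:00), 23:00 UTC + 2h = 01:00 Kesax standard time (rolling into the next day, 26 April 2021).
The standard-time date in Kesax, April 26, 2021, falls between 28 March and 29 November, so daylight saving is in effect and Kesax is at UTC+03:00.
23:00 UTC + 3h = 02:00 Kesax (rolling into the next day, 26 April 2021).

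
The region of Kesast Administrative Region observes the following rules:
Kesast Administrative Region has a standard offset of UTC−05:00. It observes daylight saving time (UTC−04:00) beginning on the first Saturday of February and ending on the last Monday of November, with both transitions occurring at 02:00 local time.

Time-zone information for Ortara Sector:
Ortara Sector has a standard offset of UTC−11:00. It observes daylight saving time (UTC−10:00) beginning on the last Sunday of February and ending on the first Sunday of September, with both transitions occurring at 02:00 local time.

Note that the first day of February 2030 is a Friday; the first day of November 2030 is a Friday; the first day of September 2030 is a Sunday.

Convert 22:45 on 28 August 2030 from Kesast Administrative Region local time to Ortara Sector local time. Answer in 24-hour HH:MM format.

16:45

1 February 2030 is a Friday, so the first Saturday is February 2.
1 November 2030 is a Friday, so Mondays fall on 4, 11, 18, 25; the last is November 25.
28 August 2030 falls between 2 February and 25 November, so daylight saving is in effect and Kesast Administrative Region is at UTC−04:00.
22:45 Kesast Administrative Region + 4h = 02:45 UTC (rolling into the next day, 29 August 2030).
1 February 2030 is a Friday, so Sundays fall on 3, 10, 17, 24; the last is February 24.
1 September 2030 is a Sunday, so the first Sunday is September 1.
At the standard offset (UTC−11:00), 02:45 UTC − 11h = 15:45 Ortara Sector standard time (rolling into the previous day, 28 August 2030).
The standard-time date in Ortara Sector, 28 August 2030, lies within the daylight-saving period (24 February – 1 September), so Ortara Sector is on daylight time, UTC−10:00.
02:45 UTC − 10h = 16:45 Ortara Sector (rolling into the previous day, 28 August 2030).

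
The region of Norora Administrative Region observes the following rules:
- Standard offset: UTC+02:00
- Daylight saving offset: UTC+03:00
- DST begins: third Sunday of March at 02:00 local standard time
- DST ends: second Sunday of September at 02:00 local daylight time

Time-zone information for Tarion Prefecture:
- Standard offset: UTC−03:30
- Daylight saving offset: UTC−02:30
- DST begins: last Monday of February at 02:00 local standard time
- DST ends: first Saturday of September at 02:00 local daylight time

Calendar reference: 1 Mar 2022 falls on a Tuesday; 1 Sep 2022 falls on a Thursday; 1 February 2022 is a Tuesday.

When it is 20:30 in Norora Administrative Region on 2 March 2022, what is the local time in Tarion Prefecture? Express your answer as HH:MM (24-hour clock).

16:00

1 March 2022 is a Tuesday, so the first Sunday is March 6 and the third is March 20.
1 September 2022 is a Thursday, so the first Sunday is September 4 and the second is September 11.
Daylight saving runs 20 March – 11 September; 2 March 2022 is outside that window, so Norora Administrative Region is on standard time at UTC+02:00.
20:30 Norora Administrative Region − 2h = 18:30 UTC.
1 February 2022 is a Tuesday, so Mondays fall on 7, 14, 21, 28; the last is February 28.
1 September 2022 is a Thursday, so the first Saturday is September 3.
At the standard offset (UTC−03:30), 18:30 UTC − 3h30m = 15:00 Tarion Prefecture standard time.
The standard-time date in Tarion Prefecture, 2 March 2022, falls between 28 February and 3 September, so daylight saving is in effect and Tarion Prefecture is at UTC−02:30.
18:30 UTC − 2h30m = 16:00 Tarion Prefecture.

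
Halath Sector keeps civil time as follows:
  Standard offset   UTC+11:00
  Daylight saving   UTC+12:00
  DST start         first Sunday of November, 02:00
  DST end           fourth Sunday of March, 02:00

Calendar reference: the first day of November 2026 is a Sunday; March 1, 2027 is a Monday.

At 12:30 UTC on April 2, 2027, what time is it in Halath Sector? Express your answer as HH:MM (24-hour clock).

1 November 2026 is a Sunday, so the first Sunday is November 1.
1 March 2027 is a Monday, so the first Sunday is March 7 and the fourth is March 28.
At the standard offset (UTC+11:00), 12:30 UTC + 11h = 23:30 Halath Sector standard time.
The standard-time date in Halath Sector, April 2, 2027, does not fall between 1 November 2026 and 28 March 2027, so daylight saving is not in effect and Halath Sector is at UTC+11:00.
12:30 UTC + 11h = 23:30 local.

23:30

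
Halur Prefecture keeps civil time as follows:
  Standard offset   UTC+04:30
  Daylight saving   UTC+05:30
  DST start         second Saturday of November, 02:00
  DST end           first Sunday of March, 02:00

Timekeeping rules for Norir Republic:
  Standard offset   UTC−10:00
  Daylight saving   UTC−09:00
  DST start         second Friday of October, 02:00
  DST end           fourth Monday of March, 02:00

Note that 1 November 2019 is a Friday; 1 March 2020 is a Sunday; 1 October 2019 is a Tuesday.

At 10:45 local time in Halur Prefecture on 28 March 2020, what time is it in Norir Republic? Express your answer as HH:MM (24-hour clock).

1 November 2019 is a Friday, so the first Saturday is November 2 and the second is November 9.
1 March 2020 is a Sunday, so the first Sunday is March 1.
28 March 2020 does not fall between 9 November 2019 and 1 March 2020, so daylight saving is not in effect and Halur Prefecture is at UTC+04:30.
10:45 Halur Prefecture − 4h30m = 06:15 UTC.
1 October 2019 is a Tuesday, so the first Friday is October 4 and the second is October 11.
1 March 2020 is a Sunday, so the first Monday is March 2 and the fourth is March 23.
At the standard offset (UTC−10:00), 06:15 UTC − 10h = 20:15 Norir Republic standard time (rolling into the previous day, 27 March 2020).
Daylight saving runs 11 October 2019 – 23 March 2020; the standard-time date in Norir Republic, 27 March 2020, is outside that window, so Norir Republic is on standard time at UTC−10:00.
06:15 UTC − 10h = 20:15 Norir Republic (rolling into the previous day, 27 March 2020).

20:15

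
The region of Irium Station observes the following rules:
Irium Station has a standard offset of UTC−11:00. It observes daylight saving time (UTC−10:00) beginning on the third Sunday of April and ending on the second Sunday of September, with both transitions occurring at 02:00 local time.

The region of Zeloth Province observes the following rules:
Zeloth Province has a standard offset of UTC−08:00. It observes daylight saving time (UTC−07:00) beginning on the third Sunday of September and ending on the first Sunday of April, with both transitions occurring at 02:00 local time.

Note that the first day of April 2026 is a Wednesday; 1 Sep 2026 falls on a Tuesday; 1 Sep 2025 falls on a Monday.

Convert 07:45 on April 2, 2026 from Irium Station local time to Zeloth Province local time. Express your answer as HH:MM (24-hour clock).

11:45

1 April 2026 is a Wednesday, so the first Sunday is April 5 and the third is April 19.
1 September 2026 is a Tuesday, so the first Sunday is September 6 and the second is September 13.
April 2, 2026 is outside the daylight-saving period (19 April – 13 September), so Irium Station is on standard time, UTC−11:00.
07:45 Irium Station + 11h = 18:45 UTC.
1 September 2025 is a Monday, so the first Sunday is September 7 and the third is September 21.
1 April 2026 is a Wednesday, so the first Sunday is April 5.
At the standard offset (UTC−08:00), 18:45 UTC − 8h = 10:45 Zeloth Province standard time.
The standard-time date in Zeloth Province, April 2, 2026, lies within the daylight-saving period (21 September 2025 – 5 April 2026), so Zeloth Province is on daylight time, UTC−07:00.
18:45 UTC − 7h = 11:45 Zeloth Province.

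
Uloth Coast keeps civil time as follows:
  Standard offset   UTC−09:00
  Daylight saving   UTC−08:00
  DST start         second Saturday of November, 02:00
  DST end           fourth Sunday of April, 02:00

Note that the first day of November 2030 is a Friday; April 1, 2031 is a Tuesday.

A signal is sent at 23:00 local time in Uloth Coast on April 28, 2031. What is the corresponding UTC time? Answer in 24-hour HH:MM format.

08:00

1 November 2030 is a Friday, so the first Saturday is November 2 and the second is November 9.
1 April 2031 is a Tuesday, so the first Sunday is April 6 and the fourth is April 27.
April 28, 2031 is outside the daylight-saving period (9 November 2030 – 27 April 2031), so Uloth Coast is on standard time, UTC−09:00.
23:00 local + 9h = 08:00 UTC (rolling into the next day, 29 April 2031).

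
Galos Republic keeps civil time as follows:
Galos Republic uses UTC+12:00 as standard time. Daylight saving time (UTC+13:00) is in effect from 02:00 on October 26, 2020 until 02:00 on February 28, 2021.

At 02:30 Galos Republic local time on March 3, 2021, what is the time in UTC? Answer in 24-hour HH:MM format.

Daylight saving runs 26 October 2020 – 28 February 2021; March 3, 2021 is outside that window, so Galos Republic is on standard time at UTC+12:00.
02:30 local − 12h = 14:30 UTC (rolling into the previous day, 2 March 2021).

14:30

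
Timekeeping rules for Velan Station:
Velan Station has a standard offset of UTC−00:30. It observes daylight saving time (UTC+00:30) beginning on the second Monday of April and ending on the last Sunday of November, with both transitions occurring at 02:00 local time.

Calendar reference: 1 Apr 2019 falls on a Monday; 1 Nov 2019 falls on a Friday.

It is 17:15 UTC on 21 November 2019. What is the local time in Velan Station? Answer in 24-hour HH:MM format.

17:45

1 April 2019 is a Monday, so the first Monday is April 1 and the second is April 8.
1 November 2019 is a Friday, so Sundays fall on 3, 10, 17, 24; the last is November 24.
At the standard offset (UTC−00:30), 17:15 UTC − 0h30m = 16:45 Velan Station standard time.
Daylight saving runs 8 April – 24 November; the standard-time date in Velan Station, 21 November 2019, is inside that window, so Velan Station is at UTC+00:30.
17:15 UTC + 0h30m = 17:45 local.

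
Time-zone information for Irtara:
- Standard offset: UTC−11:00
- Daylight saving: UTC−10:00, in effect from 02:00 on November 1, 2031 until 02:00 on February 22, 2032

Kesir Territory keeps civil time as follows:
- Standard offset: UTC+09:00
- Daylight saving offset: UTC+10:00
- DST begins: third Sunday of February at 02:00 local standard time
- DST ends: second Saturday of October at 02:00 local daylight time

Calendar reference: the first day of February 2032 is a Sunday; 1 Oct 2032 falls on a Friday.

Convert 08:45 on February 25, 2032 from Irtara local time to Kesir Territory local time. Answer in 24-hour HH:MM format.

05:45

Daylight saving runs 1 November 2031 – 22 February 2032; February 25, 2032 is outside that window, so Irtara is on standard time at UTC−11:00.
08:45 Irtara + 11h = 19:45 UTC.
1 February 2032 is a Sunday, so the first Sunday is February 1 and the third is February 15.
1 October 2032 is a Friday, so the first Saturday is October 2 and the second is October 9.
At the standard offset (UTC+09:00), 19:45 UTC + 9h = 04:45 Kesir Territory standard time (rolling into the next day, 26 February 2032).
The standard-time date in Kesir Territory, February 26, 2032, falls between 15 February and 9 October, so daylight saving is in effect and Kesir Territory is at UTC+10:00.
19:45 UTC + 10h = 05:45 Kesir Territory (rolling into the next day, 26 February 2032).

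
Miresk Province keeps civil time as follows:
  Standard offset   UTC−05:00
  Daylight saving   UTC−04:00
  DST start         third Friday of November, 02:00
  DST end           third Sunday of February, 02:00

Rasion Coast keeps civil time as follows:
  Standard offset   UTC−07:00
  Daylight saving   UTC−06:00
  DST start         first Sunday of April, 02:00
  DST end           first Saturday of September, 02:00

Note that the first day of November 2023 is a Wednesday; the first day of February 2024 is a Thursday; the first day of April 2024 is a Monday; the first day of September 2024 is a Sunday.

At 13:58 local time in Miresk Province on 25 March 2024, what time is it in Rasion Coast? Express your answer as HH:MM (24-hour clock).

1 November 2023 is a Wednesday, so the first Friday is November 3 and the third is November 17.
1 February 2024 is a Thursday, so the first Sunday is February 4 and the third is February 18.
Daylight saving runs 17 November 2023 – 18 February 2024; 25 March 2024 is outside that window, so Miresk Province is on standard time at UTC−05:00.
13:58 Miresk Province + 5h = 18:58 UTC.
1 April 2024 is a Monday, so the first Sunday is April 7.
1 September 2024 is a Sunday, so the first Saturday is September 7.
At the standard offset (UTC−07:00), 18:58 UTC − 7h = 11:58 Rasion Coast standard time.
The standard-time date in Rasion Coast, 25 March 2024, is outside the daylight-saving period (7 April – 7 September), so Rasion Coast is on standard time, UTC−07:00.
18:58 UTC − 7h = 11:58 Rasion Coast.

11:58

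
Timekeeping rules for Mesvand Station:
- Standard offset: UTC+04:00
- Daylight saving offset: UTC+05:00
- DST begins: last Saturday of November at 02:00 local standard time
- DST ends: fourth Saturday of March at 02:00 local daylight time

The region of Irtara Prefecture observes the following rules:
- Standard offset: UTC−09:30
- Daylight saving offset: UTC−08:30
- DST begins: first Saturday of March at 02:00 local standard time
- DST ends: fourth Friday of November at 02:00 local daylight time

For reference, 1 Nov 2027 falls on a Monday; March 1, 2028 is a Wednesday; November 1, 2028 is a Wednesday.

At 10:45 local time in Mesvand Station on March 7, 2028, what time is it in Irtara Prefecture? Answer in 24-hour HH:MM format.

21:15

1 November 2027 is a Monday, so Saturdays fall on 6, 13, 20, 27; the last is November 27.
1 March 2028 is a Wednesday, so the first Saturday is March 4 and the fourth is March 25.
March 7, 2028 falls between 27 November 2027 and 25 March 2028, so daylight saving is in effect and Mesvand Station is at UTC+05:00.
10:45 Mesvand Station − 5h = 05:45 UTC.
1 March 2028 is a Wednesday, so the first Saturday is March 4.
1 November 2028 is a Wednesday, so the first Friday is November 3 and the fourth is November 24.
At the standard offset (UTC−09:30), 05:45 UTC − 9h30m = 20:15 Irtara Prefecture standard time (rolling into the previous day, 6 March 2028).
The standard-time date in Irtara Prefecture, March 6, 2028, falls between 4 March and 24 November, so daylight saving is in effect and Irtara Prefecture is at UTC−08:30.
05:45 UTC − 8h30m = 21:15 Irtara Prefecture (rolling into the previous day, 6 March 2028).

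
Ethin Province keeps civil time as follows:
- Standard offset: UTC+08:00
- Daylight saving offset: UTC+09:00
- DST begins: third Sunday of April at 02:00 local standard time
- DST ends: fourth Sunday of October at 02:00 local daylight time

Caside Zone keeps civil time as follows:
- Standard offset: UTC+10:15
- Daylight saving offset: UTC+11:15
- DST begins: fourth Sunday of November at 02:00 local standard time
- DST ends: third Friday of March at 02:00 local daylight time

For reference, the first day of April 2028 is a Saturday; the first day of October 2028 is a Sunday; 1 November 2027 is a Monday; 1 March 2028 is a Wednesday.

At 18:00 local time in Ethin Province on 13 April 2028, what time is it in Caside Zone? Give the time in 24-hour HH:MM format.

1 April 2028 is a Saturday, so the first Sunday is April 2 and the third is April 16.
1 October 2028 is a Sunday, so the first Sunday is October 1 and the fourth is October 22.
Daylight saving runs 16 April – 22 October; 13 April 2028 is outside that window, so Ethin Province is on standard time at UTC+08:00.
18:00 Ethin Province − 8h = 10:00 UTC.
1 November 2027 is a Monday, so the first Sunday is November 7 and the fourth is November 28.
1 March 2028 is a Wednesday, so the first Friday is March 3 and the third is March 17.
At the standard offset (UTC+10:15), 10:00 UTC + 10h15m = 20:15 Caside Zone standard time.
Daylight saving runs 28 November 2027 – 17 March 2028; the standard-time date in Caside Zone, 13 April 2028, is outside that window, so Caside Zone is on standard time at UTC+10:15.
10:00 UTC + 10h15m = 20:15 Caside Zone.

20:15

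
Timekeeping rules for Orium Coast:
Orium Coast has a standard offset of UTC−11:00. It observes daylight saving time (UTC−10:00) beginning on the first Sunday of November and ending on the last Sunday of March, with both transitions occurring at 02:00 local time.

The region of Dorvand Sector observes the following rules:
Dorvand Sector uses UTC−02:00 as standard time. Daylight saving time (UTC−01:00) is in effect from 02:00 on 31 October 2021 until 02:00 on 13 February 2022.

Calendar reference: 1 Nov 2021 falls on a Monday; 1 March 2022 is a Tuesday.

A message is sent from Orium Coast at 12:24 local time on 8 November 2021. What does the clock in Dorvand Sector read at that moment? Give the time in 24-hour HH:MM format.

21:24

1 November 2021 is a Monday, so the first Sunday is November 7.
1 March 2022 is a Tuesday, so Sundays fall on 6, 13, 20, 27; the last is March 27.
Daylight saving runs 7 November 2021 – 27 March 2022; 8 November 2021 is inside that window, so Orium Coast is at UTC−10:00.
12:24 Orium Coast + 10h = 22:24 UTC.
At the standard offset (UTC−02:00), 22:24 UTC − 2h = 20:24 Dorvand Sector standard time.
The standard-time date in Dorvand Sector, 8 November 2021, lies within the daylight-saving period (31 October 2021 – 13 February 2022), so Dorvand Sector is on daylight time, UTC−01:00.
22:24 UTC − 1h = 21:24 Dorvand Sector.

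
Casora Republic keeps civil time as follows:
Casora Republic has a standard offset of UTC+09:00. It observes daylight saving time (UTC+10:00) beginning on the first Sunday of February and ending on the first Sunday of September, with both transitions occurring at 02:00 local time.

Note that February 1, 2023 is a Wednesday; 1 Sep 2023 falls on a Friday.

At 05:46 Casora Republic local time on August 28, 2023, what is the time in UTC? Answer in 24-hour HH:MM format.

1 February 2023 is a Wednesday, so the first Sunday is February 5.
1 September 2023 is a Friday, so the first Sunday is September 3.
Daylight saving runs 5 February – 3 September; August 28, 2023 is inside that window, so Casora Republic is at UTC+10:00.
05:46 local − 10h = 19:46 UTC (rolling into the previous day, 27 August 2023).

19:46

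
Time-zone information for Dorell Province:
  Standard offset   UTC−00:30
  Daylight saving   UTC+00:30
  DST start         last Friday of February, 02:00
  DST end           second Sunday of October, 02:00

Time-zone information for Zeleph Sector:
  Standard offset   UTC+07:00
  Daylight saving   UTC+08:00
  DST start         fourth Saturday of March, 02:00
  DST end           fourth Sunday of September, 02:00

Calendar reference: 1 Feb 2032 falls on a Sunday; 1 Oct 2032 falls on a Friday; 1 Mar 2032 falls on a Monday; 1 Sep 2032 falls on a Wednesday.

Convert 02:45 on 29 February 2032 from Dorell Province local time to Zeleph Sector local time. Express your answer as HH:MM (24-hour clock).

1 February 2032 is a Sunday, so Fridays fall on 6, 13, 20, 27; the last is February 27.
1 October 2032 is a Friday, so the first Sunday is October 3 and the second is October 10.
29 February 2032 falls between 27 February and 10 October, so daylight saving is in effect and Dorell Province is at UTC+00:30.
02:45 Dorell Province − 0h30m = 02:15 UTC.
1 March 2032 is a Monday, so the first Saturday is March 6 and the fourth is March 27.
1 September 2032 is a Wednesday, so the first Sunday is September 5 and the fourth is September 26.
At the standard offset (UTC+07:00), 02:15 UTC + 7h = 09:15 Zeleph Sector standard time.
Daylight saving runs 27 March – 26 September; the standard-time date in Zeleph Sector, 29 February 2032, is outside that window, so Zeleph Sector is on standard time at UTC+07:00.
02:15 UTC + 7h = 09:15 Zeleph Sector.

09:15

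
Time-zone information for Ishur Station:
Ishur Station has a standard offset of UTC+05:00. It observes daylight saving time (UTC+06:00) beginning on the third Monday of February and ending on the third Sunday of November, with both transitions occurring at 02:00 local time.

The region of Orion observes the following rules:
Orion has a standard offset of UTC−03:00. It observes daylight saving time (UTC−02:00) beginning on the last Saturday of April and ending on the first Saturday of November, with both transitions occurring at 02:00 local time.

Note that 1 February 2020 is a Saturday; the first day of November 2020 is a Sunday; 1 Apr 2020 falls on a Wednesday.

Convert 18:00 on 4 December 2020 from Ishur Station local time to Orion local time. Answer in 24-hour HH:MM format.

1 February 2020 is a Saturday, so the first Monday is February 3 and the third is February 17.
1 November 2020 is a Sunday, so the first Sunday is November 1 and the third is November 15.
4 December 2020 is outside the daylight-saving period (17 February – 15 November), so Ishur Station is on standard time, UTC+05:00.
18:00 Ishur Station − 5h = 13:00 UTC.
1 April 2020 is a Wednesday, so Saturdays fall on 4, 11, 18, 25; the last is April 25.
1 November 2020 is a Sunday, so the first Saturday is November 7.
At the standard offset (UTC−03:00), 13:00 UTC − 3h = 10:00 Orion standard time.
The standard-time date in Orion, 4 December 2020, does not fall between 25 April and 7 November, so daylight saving is not in effect and Orion is at UTC−03:00.
13:00 UTC − 3h = 10:00 Orion.

10:00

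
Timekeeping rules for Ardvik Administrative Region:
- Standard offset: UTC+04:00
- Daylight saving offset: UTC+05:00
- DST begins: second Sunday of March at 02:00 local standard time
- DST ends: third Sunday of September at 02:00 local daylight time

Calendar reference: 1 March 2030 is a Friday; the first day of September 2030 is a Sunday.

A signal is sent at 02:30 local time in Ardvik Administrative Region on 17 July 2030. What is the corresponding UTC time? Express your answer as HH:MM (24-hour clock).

1 March 2030 is a Friday, so the first Sunday is March 3 and the second is March 10.
1 September 2030 is a Sunday, so the first Sunday is September 1 and the third is September 15.
Daylight saving runs 10 March – 15 September; 17 July 2030 is inside that window, so Ardvik Administrative Region is at UTC+05:00.
02:30 local − 5h = 21:30 UTC (rolling into the previous day, 16 July 2030).

21:30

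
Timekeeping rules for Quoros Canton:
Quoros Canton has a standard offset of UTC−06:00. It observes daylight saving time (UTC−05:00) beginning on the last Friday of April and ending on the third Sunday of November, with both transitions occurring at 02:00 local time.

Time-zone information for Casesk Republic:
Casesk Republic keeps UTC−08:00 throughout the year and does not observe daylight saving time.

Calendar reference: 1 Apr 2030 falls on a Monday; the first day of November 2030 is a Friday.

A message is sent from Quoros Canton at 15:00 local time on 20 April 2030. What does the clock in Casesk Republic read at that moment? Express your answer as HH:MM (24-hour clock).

13:00

1 April 2030 is a Monday, so Fridays fall on 5, 12, 19, 26; the last is April 26.
1 November 2030 is a Friday, so the first Sunday is November 3 and the third is November 17.
20 April 2030 is outside the daylight-saving period (26 April – 17 November), so Quoros Canton is on standard time, UTC−06:00.
15:00 Quoros Canton + 6h = 21:00 UTC.
Casesk Republic has no daylight saving, so its offset is UTC−08:00 year-round.
21:00 UTC − 8h = 13:00 Casesk Republic.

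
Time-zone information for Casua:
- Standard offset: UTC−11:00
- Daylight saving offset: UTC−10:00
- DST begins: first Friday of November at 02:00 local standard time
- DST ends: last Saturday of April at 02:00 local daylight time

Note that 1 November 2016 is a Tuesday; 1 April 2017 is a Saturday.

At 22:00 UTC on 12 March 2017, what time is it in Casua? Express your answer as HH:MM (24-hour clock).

1 November 2016 is a Tuesday, so the first Friday is November 4.
1 April 2017 is a Saturday, so Saturdays fall on 1, 8, 15, 22, 29; the last is April 29.
At the standard offset (UTC−11:00), 22:00 UTC − 11h = 11:00 Casua standard time.
The standard-time date in Casua, 12 March 2017, falls between 4 November 2016 and 29 April 2017, so daylight saving is in effect and Casua is at UTC−10:00.
22:00 UTC − 10h = 12:00 local.

12:00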